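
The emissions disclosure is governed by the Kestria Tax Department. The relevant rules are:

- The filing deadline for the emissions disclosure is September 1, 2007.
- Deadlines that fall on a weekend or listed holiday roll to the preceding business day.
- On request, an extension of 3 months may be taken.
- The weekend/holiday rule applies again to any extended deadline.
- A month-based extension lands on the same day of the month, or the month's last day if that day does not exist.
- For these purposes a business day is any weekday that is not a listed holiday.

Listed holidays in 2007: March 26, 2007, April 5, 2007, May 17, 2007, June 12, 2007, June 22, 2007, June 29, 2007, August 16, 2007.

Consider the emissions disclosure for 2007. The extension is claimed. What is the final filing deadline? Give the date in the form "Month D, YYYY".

November 30, 2007

The statutory due date is September 1, 2007.
September 1, 2007 is a Saturday, so it moves to the preceding business day, August 31, 2007 (Friday).
The 3 months extension carries August 31, 2007 to November 30, 2007 (day 31 does not exist in November, so the month's last day is used).
November 30, 2007 is a Friday and not a listed holiday, so it stands.
Final deadline: November 30, 2007.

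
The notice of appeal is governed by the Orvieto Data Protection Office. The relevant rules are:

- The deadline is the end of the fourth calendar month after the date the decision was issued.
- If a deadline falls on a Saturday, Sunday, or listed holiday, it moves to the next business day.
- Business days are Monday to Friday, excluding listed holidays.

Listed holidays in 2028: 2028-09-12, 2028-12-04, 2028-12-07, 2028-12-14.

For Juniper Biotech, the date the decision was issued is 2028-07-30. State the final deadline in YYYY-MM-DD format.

4 months after 2028-07-30 falls in November 2028; the last day of that month is 2028-11-30.
2028-11-30 (Thursday) is already a business day.
Final deadline: 2028-11-30.

2028-11-30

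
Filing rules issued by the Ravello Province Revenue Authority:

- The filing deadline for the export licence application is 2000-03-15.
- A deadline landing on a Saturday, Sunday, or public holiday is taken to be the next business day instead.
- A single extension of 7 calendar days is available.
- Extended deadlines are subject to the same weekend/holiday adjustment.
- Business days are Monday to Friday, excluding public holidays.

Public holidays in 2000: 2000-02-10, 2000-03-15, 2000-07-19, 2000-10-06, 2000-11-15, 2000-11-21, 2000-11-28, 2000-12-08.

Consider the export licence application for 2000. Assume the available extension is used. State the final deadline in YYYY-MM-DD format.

The statutory due date is 2000-03-15.
2000-03-15 is a listed holiday; the next business day is 2000-03-16 (Thursday).
Applying the 7-calendar-day extension: 2000-03-16 + 7 days = 2000-03-23.
Since 2000-03-23 is a Thursday and not a holiday, the date is unchanged.
Final deadline: 2000-03-23.

2000-03-23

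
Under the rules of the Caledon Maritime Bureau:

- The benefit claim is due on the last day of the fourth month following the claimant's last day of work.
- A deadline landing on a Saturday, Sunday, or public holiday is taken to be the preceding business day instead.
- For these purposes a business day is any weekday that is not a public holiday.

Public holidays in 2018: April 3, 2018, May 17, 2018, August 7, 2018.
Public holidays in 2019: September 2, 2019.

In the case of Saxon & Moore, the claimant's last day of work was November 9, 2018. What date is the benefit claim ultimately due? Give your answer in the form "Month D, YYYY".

March 29, 2019

The fourth month after November 9, 2018 is March 2019, whose last day is March 31, 2019.
Because March 31, 2019 is a Sunday, the deadline becomes March 29, 2019 (Friday).
Deadline: March 29, 2019.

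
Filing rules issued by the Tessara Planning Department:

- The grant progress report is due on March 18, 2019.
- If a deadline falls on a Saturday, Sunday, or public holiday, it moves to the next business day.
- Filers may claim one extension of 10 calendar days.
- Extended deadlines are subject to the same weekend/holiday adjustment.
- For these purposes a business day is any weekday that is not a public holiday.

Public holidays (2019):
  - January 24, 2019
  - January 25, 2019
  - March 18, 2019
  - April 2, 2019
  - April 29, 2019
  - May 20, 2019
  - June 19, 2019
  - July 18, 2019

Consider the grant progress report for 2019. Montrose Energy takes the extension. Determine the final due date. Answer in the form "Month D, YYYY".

March 29, 2019

The stated deadline is March 18, 2019.
March 18, 2019 is a listed holiday; the next business day is March 19, 2019 (Tuesday).
Add the 10 calendar-day extension to March 19, 2019: March 29, 2019.
March 29, 2019 is a Friday and not a listed holiday, so it stands.
So the filing is due March 29, 2019.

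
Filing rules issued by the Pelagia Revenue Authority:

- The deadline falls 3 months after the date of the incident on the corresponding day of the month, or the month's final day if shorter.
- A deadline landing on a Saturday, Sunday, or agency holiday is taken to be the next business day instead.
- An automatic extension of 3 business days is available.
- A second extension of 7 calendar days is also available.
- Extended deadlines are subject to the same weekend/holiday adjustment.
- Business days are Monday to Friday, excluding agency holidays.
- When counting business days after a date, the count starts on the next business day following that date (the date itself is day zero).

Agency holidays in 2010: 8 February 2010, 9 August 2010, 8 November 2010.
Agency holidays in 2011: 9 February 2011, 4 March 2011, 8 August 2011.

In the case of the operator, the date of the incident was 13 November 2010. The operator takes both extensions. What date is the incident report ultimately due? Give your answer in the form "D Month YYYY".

3 months after 13 November 2010, on the same day of the month, is 13 February 2011.
13 February 2011 is a Sunday; the next business day is 14 February 2011 (Monday).
Counting 3 further business days from 14 February 2011 reaches 17 February 2011.
Since 17 February 2011 is a Thursday and not a holiday, the date is unchanged.
Applying the 7-calendar-day extension: 17 February 2011 + 7 days = 24 February 2011.
24 February 2011 is a Thursday and not a listed holiday, so it stands.
Final deadline: 24 February 2011.

24 February 2011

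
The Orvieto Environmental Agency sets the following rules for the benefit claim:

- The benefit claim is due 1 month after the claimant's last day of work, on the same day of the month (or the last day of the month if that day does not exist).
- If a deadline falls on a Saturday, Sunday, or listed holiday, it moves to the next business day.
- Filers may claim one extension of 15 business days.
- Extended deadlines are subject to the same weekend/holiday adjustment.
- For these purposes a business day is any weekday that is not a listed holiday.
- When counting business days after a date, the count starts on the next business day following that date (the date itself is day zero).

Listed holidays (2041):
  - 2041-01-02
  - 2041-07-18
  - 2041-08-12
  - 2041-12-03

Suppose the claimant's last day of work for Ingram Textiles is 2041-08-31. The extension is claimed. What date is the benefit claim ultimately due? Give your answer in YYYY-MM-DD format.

2041-10-21

1 month from 2041-08-31 is 2041-09-30 (day 31 does not exist in September, so the month's last day is used).
2041-09-30 (Monday) is already a business day.
The 15-business-day extension runs from 2041-09-30 to 2041-10-21.
2041-10-21 falls on a Monday, which is a business day, so no adjustment is needed.
So the filing is due 2041-10-21.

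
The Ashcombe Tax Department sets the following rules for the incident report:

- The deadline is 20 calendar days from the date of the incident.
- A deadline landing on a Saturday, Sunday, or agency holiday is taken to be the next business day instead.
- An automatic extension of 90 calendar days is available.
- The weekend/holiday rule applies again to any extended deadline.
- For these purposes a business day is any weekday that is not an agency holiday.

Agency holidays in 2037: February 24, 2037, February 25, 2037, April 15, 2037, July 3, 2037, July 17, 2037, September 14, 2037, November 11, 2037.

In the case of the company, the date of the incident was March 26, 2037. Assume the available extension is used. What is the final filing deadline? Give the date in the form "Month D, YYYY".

July 15, 2037

20 calendar days after March 26, 2037 is April 15, 2037.
Because April 15, 2037 is a listed holiday, the deadline becomes April 16, 2037 (Thursday).
The 90-calendar-day extension moves the deadline from April 16, 2037 to July 15, 2037.
Since July 15, 2037 is a Wednesday and not a holiday, the date is unchanged.
Deadline: July 15, 2037.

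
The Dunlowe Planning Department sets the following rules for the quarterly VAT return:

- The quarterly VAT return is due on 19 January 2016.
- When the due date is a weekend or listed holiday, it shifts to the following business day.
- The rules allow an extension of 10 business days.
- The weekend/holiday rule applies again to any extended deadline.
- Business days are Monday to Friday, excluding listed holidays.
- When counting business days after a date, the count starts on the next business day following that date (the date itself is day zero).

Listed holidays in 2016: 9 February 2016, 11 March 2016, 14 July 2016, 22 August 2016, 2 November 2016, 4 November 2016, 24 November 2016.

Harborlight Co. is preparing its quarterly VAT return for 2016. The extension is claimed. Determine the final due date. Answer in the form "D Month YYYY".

Start from the fixed due date, 19 January 2016.
19 January 2016 falls on a Tuesday, which is a business day, so no adjustment is needed.
Counting 10 further business days from 19 January 2016 reaches 2 February 2016.
Since 2 February 2016 is a Tuesday and not a holiday, the date is unchanged.
Deadline: 2 February 2016.

2 February 2016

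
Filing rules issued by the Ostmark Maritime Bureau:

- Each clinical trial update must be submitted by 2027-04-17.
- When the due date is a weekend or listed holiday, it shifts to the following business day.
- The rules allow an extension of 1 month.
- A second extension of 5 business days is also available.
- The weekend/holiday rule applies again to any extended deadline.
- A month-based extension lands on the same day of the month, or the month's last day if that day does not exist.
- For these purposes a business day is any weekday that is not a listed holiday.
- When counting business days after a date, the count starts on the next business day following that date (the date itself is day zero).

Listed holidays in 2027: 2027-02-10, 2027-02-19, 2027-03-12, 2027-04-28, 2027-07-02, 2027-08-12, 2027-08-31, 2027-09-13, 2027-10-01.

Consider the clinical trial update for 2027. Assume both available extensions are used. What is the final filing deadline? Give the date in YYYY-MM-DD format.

The statutory due date is 2027-04-17.
2027-04-17 is a Saturday, so it moves to the next business day, 2027-04-19 (Monday).
The 1 month extension carries 2027-04-19 to 2027-05-19.
2027-05-19 is a Wednesday and not a listed holiday, so it stands.
Counting 5 further business days from 2027-05-19 reaches 2027-05-26.
Since 2027-05-26 is a Wednesday and not a holiday, the date is unchanged.
The final due date is 2027-05-26.

2027-05-26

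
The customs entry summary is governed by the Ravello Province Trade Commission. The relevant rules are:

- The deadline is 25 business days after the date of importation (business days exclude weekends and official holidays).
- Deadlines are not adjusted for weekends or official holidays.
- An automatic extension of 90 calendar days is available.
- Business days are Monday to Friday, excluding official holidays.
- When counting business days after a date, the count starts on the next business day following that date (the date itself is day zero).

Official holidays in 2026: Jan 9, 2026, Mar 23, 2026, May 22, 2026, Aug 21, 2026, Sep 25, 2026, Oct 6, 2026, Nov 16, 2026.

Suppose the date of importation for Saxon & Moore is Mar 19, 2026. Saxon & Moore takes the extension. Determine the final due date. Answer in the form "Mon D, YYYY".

Starting the day after Mar 19, 2026 and counting 25 business days lands on Apr 24, 2026.
Apr 24, 2026 is a Friday; no weekend or holiday adjustment applies.
With the 90-day extension, Apr 24, 2026 becomes Jul 23, 2026.
No adjustment is made for weekends or holidays, so Jul 23, 2026 stands.
Deadline: Jul 23, 2026.

Jul 23, 2026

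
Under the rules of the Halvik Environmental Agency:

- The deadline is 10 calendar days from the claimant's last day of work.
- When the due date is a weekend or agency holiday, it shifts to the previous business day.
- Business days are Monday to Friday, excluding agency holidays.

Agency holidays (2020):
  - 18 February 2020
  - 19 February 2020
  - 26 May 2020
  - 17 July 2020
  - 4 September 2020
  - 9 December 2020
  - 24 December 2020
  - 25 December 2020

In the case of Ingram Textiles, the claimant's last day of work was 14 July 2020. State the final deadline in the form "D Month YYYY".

Trigger date 14 July 2020 + 10 calendar days = 24 July 2020.
24 July 2020 falls on a Friday, which is a business day, so no adjustment is needed.
Deadline: 24 July 2020.

24 July 2020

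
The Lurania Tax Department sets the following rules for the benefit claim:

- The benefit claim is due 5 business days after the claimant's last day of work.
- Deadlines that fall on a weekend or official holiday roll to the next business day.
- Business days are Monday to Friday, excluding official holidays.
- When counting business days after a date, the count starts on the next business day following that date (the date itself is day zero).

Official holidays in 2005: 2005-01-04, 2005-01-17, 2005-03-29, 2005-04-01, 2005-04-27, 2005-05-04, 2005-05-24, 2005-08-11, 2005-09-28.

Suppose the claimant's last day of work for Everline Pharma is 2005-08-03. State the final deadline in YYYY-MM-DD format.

2005-08-10

Counting 5 business days after 2005-08-03 (skipping weekends and listed holidays) reaches 2005-08-10.
2005-08-10 (Wednesday) is already a business day.
Final deadline: 2005-08-10.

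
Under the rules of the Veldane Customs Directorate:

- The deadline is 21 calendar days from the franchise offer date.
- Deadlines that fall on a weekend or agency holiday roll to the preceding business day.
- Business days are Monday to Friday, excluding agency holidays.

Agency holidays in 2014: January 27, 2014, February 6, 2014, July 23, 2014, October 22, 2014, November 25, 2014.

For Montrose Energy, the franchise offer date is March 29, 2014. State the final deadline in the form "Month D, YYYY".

From March 29, 2014, 21 calendar days later is April 19, 2014.
April 19, 2014 is a Saturday; the preceding business day is April 18, 2014 (Friday).
The final due date is April 18, 2014.

April 18, 2014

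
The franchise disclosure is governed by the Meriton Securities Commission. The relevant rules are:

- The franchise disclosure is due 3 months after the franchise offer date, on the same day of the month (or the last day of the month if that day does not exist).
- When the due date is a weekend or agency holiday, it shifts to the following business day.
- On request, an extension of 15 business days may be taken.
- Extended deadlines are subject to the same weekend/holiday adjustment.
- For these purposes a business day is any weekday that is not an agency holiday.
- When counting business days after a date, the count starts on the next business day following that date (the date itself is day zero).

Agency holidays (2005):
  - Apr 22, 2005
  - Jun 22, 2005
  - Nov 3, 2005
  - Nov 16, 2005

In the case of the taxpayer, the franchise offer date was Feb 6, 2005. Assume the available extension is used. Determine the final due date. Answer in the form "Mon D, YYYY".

Moving 3 months forward from Feb 6, 2005 on the corresponding day gives May 6, 2005.
May 6, 2005 is a Friday and not a listed holiday, so it stands.
Applying the 15-business-day extension: 15 business days after May 6, 2005 is May 27, 2005.
May 27, 2005 falls on a Friday, which is a business day, so no adjustment is needed.
The final due date is May 27, 2005.

May 27, 2005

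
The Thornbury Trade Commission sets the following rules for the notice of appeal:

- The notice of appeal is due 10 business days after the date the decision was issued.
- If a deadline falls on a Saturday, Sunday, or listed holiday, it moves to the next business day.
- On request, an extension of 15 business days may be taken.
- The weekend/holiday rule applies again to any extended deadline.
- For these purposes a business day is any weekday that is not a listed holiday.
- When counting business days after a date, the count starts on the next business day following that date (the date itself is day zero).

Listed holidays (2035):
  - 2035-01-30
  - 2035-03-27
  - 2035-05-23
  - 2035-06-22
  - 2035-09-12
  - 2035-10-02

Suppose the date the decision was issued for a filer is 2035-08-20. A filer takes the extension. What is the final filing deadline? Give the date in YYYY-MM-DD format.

2035-09-25

Counting 10 business days after 2035-08-20 (skipping weekends and listed holidays) reaches 2035-09-03.
2035-09-03 is a Monday and not a listed holiday, so it stands.
Applying the 15-business-day extension: 15 business days after 2035-09-03 is 2035-09-25.
2035-09-25 (Tuesday) is already a business day.
The final due date is 2035-09-25.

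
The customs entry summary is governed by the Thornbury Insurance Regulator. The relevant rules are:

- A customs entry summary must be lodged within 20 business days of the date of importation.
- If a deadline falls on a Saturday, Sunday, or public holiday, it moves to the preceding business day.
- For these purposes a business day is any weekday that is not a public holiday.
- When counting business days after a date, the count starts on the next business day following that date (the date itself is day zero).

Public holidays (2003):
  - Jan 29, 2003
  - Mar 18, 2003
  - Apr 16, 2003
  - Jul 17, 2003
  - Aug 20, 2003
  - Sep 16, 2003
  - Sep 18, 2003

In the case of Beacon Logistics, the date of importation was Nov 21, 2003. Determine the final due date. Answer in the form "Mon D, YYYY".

Counting 20 business days after Nov 21, 2003 (skipping weekends and listed holidays) reaches Dec 19, 2003.
Dec 19, 2003 (Friday) is already a business day.
The final due date is Dec 19, 2003.

Dec 19, 2003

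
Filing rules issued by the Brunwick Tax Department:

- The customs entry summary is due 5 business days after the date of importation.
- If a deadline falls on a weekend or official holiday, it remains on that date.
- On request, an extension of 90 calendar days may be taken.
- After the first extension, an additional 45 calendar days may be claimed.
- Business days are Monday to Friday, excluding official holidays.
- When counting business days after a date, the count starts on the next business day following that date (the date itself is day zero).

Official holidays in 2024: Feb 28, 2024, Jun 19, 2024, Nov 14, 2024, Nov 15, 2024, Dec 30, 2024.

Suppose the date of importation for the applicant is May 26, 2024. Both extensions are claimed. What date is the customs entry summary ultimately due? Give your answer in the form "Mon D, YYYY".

5 business days after May 26, 2024, excluding weekends and holidays, is May 31, 2024.
No adjustment is made for weekends or holidays, so May 31, 2024 stands.
The 90-calendar-day extension moves the deadline from May 31, 2024 to Aug 29, 2024.
Aug 29, 2024 falls on a Thursday. The rules make no weekend/holiday allowance, so it remains Aug 29, 2024.
Applying the 45-calendar-day extension: Aug 29, 2024 + 45 days = Oct 13, 2024.
Oct 13, 2024 is a Sunday; no weekend or holiday adjustment applies.
Final deadline: Oct 13, 2024.

Oct 13, 2024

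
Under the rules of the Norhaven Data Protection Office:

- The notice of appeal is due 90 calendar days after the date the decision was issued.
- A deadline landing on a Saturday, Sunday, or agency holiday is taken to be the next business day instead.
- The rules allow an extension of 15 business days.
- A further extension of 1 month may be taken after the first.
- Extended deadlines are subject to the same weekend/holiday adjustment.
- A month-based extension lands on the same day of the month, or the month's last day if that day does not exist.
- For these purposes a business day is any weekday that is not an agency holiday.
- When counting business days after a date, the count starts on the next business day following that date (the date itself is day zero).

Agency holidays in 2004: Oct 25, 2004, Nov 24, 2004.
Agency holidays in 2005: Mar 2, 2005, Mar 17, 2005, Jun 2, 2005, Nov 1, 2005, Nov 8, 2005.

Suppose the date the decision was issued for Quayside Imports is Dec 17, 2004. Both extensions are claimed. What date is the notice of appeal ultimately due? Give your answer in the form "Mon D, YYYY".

May 9, 2005

Trigger date Dec 17, 2004 + 90 calendar days = Mar 17, 2005.
Mar 17, 2005 falls on a listed holiday. Rolling to the next business day gives Mar 18, 2005, a Friday.
Counting 15 further business days from Mar 18, 2005 reaches Apr 8, 2005.
Apr 8, 2005 (Friday) is already a business day.
Applying the 1 month extension: 1 month after Apr 8, 2005 is May 8, 2005.
May 8, 2005 is a Sunday; the next business day is May 9, 2005 (Monday).
So the filing is due May 9, 2005.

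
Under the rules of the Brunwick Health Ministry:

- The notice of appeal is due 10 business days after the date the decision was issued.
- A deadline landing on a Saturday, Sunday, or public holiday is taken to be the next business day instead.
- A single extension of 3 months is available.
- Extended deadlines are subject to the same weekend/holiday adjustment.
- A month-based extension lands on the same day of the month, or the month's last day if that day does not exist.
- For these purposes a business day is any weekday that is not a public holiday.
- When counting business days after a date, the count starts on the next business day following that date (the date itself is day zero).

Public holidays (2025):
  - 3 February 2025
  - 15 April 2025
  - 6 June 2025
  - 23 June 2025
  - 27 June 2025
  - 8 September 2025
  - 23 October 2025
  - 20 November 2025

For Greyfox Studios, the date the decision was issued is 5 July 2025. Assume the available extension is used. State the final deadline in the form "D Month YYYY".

Starting the day after 5 July 2025 and counting 10 business days lands on 18 July 2025.
18 July 2025 falls on a Friday, which is a business day, so no adjustment is needed.
Add 3 months to 18 July 2025: 18 October 2025.
18 October 2025 is a Saturday; the next business day is 20 October 2025 (Monday).
The final due date is 20 October 2025.

20 October 2025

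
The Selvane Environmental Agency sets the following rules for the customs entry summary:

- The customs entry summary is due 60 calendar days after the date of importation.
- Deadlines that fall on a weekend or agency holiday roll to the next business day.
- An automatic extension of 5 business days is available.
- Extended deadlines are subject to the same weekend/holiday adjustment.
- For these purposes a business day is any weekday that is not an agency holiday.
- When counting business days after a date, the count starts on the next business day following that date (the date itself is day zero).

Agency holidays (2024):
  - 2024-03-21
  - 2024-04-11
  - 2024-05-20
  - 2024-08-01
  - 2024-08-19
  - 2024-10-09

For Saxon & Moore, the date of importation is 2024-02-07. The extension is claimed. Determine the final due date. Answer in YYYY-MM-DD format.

2024-04-16

Trigger date 2024-02-07 + 60 calendar days = 2024-04-07.
Because 2024-04-07 is a Sunday, the deadline becomes 2024-04-08 (Monday).
The 5-business-day extension runs from 2024-04-08 to 2024-04-16.
Since 2024-04-16 is a Tuesday and not a holiday, the date is unchanged.
Deadline: 2024-04-16.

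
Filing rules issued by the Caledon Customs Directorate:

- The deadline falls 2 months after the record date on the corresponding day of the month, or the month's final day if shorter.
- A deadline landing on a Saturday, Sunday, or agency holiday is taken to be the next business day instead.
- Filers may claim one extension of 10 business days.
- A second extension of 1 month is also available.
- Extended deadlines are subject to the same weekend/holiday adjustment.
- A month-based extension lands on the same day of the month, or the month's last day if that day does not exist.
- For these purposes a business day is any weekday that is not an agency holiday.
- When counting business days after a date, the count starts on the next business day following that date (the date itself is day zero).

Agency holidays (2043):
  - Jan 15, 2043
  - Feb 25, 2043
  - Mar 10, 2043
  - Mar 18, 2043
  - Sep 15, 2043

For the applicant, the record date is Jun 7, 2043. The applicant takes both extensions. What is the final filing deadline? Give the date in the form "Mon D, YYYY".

Sep 21, 2043

Moving 2 months forward from Jun 7, 2043 on the corresponding day gives Aug 7, 2043.
Since Aug 7, 2043 is a Friday and not a holiday, the date is unchanged.
The 10-business-day extension runs from Aug 7, 2043 to Aug 21, 2043.
Aug 21, 2043 is a Friday and not a listed holiday, so it stands.
Add 1 month to Aug 21, 2043: Sep 21, 2043.
Sep 21, 2043 (Monday) is already a business day.
The final due date is Sep 21, 2043.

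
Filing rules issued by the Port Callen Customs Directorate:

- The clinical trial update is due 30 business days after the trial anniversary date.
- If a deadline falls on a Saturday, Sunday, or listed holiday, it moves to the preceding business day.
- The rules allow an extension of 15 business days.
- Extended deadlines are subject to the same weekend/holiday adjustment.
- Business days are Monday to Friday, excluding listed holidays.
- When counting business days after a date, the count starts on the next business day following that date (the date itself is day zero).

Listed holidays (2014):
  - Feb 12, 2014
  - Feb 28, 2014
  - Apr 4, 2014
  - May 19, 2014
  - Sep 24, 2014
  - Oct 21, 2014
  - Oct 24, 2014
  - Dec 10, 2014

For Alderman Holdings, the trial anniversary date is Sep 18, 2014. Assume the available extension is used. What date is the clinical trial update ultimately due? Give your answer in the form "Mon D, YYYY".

Counting 30 business days after Sep 18, 2014 (skipping weekends and listed holidays) reaches Nov 4, 2014.
Nov 4, 2014 is a Tuesday and not a listed holiday, so it stands.
Counting 15 further business days from Nov 4, 2014 reaches Nov 25, 2014.
Nov 25, 2014 is a Tuesday and not a listed holiday, so it stands.
So the filing is due Nov 25, 2014.

Nov 25, 2014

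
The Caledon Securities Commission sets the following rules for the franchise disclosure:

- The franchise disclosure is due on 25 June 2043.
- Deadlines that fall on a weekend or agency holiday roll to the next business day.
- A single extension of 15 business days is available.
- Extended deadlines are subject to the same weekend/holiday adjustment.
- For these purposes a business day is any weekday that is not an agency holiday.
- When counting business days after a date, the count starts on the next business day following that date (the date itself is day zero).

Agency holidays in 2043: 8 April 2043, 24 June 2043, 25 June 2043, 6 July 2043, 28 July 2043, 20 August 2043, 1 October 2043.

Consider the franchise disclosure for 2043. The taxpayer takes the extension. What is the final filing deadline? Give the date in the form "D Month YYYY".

Start from the fixed due date, 25 June 2043.
25 June 2043 is a listed holiday; the next business day is 26 June 2043 (Friday).
Counting 15 further business days from 26 June 2043 reaches 20 July 2043.
20 July 2043 is a Monday and not a listed holiday, so it stands.
Final deadline: 20 July 2043.

20 July 2043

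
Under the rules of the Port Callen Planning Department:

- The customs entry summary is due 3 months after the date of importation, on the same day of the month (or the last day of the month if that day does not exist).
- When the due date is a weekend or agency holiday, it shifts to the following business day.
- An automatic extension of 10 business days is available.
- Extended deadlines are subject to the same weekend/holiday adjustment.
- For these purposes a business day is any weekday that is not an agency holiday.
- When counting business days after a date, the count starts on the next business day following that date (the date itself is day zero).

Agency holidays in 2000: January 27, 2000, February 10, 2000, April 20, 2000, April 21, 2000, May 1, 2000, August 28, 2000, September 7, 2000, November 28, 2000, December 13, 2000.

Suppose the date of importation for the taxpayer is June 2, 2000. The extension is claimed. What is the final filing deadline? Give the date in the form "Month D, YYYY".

September 19, 2000

Moving 3 months forward from June 2, 2000 on the corresponding day gives September 2, 2000.
September 2, 2000 is a Saturday, so it moves to the next business day, September 4, 2000 (Monday).
The 10-business-day extension runs from September 4, 2000 to September 19, 2000.
Since September 19, 2000 is a Tuesday and not a holiday, the date is unchanged.
So the filing is due September 19, 2000.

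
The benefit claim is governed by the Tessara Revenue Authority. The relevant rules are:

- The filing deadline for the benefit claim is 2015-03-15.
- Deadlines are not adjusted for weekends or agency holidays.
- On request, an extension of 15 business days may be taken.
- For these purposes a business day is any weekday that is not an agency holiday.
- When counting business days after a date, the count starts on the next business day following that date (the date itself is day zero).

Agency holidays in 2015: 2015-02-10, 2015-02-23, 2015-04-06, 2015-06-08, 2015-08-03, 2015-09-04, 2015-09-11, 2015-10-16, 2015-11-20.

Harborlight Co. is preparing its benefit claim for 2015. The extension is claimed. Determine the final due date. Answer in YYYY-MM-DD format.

Start from the fixed due date, 2015-03-15.
2015-03-15 falls on a Sunday. The rules make no weekend/holiday allowance, so it remains 2015-03-15.
The 15-business-day extension runs from 2015-03-15 to 2015-04-03.
2015-04-03 falls on a Friday. The rules make no weekend/holiday allowance, so it remains 2015-04-03.
Deadline: 2015-04-03.

2015-04-03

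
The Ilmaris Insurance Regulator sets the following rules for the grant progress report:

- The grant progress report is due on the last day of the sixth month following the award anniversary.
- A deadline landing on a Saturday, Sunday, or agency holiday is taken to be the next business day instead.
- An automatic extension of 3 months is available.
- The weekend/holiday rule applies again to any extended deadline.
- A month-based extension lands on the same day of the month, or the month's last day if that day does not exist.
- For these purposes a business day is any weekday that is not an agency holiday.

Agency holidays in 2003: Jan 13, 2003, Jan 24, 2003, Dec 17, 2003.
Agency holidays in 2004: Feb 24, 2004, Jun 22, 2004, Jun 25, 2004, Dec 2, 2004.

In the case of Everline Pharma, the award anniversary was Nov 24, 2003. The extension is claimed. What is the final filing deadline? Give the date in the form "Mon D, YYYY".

6 months after Nov 24, 2003 falls in May 2004; the last day of that month is May 31, 2004.
May 31, 2004 falls on a Monday, which is a business day, so no adjustment is needed.
Add 3 months to May 31, 2004: Aug 31, 2004.
Aug 31, 2004 (Tuesday) is already a business day.
So the filing is due Aug 31, 2004.

Aug 31, 2004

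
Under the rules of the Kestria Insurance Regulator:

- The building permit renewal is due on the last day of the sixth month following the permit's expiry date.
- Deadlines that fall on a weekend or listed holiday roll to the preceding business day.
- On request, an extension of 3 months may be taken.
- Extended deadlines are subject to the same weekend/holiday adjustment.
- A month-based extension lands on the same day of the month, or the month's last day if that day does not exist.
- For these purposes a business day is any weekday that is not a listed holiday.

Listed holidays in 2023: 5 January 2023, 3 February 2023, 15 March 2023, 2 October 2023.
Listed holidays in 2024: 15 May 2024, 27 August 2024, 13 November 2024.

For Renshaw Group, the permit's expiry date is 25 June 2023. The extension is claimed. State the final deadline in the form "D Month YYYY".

29 March 2024

6 months after 25 June 2023 falls in December 2023; the last day of that month is 31 December 2023.
31 December 2023 is a Sunday, so it moves to the preceding business day, 29 December 2023 (Friday).
Applying the 3 months extension: 3 months after 29 December 2023 is 29 March 2024.
Since 29 March 2024 is a Friday and not a holiday, the date is unchanged.
Final deadline: 29 March 2024.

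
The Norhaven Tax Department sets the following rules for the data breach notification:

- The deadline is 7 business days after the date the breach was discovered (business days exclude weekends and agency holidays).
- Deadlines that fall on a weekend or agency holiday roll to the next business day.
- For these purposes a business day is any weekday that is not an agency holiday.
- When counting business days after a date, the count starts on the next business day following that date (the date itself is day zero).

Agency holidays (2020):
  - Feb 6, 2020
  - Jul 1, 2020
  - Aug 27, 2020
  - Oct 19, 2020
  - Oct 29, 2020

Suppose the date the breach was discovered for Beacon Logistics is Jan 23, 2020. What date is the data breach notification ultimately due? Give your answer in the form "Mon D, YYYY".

Feb 3, 2020

7 business days after Jan 23, 2020, excluding weekends and holidays, is Feb 3, 2020.
Feb 3, 2020 (Monday) is already a business day.
So the filing is due Feb 3, 2020.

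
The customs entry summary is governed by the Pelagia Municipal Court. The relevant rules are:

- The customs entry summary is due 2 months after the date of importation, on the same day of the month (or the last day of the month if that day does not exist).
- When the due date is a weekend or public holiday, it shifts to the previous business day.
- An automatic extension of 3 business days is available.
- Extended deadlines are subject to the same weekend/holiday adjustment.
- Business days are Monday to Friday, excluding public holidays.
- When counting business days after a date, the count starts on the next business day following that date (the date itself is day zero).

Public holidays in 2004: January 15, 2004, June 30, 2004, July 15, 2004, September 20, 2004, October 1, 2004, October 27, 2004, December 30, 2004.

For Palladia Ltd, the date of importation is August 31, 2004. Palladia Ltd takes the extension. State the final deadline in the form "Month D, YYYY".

November 3, 2004

2 months from August 31, 2004 is October 31, 2004.
October 31, 2004 is a Sunday; the preceding business day is October 29, 2004 (Friday).
Applying the 3-business-day extension: 3 business days after October 29, 2004 is November 3, 2004.
Since November 3, 2004 is a Wednesday and not a holiday, the date is unchanged.
The final due date is November 3, 2004.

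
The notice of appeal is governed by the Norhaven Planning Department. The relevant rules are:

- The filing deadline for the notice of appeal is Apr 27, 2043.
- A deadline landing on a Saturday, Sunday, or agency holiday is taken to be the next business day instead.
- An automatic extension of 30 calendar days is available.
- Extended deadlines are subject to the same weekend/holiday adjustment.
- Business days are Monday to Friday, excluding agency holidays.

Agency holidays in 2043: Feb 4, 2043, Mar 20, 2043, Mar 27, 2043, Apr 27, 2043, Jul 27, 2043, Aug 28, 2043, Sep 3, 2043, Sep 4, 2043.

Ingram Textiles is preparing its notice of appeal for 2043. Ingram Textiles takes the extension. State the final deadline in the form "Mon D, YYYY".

May 28, 2043

The stated deadline is Apr 27, 2043.
Apr 27, 2043 falls on a listed holiday. Rolling to the next business day gives Apr 28, 2043, a Tuesday.
Add the 30 calendar-day extension to Apr 28, 2043: May 28, 2043.
May 28, 2043 (Thursday) is already a business day.
So the filing is due May 28, 2043.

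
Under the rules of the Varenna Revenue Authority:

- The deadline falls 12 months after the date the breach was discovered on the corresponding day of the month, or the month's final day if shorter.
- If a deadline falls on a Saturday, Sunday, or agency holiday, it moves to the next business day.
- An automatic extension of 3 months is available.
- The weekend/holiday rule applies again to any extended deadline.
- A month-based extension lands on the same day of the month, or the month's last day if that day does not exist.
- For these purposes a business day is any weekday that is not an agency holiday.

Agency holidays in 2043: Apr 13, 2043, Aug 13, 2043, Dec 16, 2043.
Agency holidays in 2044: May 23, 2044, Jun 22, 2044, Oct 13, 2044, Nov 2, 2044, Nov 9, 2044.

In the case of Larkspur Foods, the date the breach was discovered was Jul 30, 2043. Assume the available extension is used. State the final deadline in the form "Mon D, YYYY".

12 months from Jul 30, 2043 is Jul 30, 2044.
Jul 30, 2044 is a Saturday; the next business day is Aug 1, 2044 (Monday).
The 3 months extension carries Aug 1, 2044 to Nov 1, 2044.
Nov 1, 2044 is a Tuesday and not a listed holiday, so it stands.
Deadline: Nov 1, 2044.

Nov 1, 2044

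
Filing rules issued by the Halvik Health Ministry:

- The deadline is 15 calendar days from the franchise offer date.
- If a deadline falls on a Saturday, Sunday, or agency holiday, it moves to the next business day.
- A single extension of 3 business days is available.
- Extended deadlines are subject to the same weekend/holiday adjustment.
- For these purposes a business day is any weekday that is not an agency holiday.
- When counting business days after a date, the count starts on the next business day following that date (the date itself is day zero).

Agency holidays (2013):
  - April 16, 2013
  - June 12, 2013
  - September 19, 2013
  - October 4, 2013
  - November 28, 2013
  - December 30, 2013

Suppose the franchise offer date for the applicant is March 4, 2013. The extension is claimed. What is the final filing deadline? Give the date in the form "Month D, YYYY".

From March 4, 2013, 15 calendar days later is March 19, 2013.
March 19, 2013 falls on a Tuesday, which is a business day, so no adjustment is needed.
Applying the 3-business-day extension: 3 business days after March 19, 2013 is March 22, 2013.
Since March 22, 2013 is a Friday and not a holiday, the date is unchanged.
Deadline: March 22, 2013.

March 22, 2013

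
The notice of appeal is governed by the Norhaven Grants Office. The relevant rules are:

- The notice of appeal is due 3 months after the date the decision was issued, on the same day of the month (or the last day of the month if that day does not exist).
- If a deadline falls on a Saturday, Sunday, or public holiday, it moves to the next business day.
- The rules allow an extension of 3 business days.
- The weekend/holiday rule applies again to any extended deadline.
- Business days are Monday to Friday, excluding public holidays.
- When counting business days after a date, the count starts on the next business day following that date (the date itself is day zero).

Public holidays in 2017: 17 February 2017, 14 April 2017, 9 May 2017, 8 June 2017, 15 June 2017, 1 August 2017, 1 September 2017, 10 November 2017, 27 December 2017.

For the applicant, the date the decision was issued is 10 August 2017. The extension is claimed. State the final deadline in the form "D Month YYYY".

16 November 2017

Moving 3 months forward from 10 August 2017 on the corresponding day gives 10 November 2017.
Because 10 November 2017 is a listed holiday, the deadline becomes 13 November 2017 (Monday).
The 3-business-day extension runs from 13 November 2017 to 16 November 2017.
16 November 2017 falls on a Thursday, which is a business day, so no adjustment is needed.
Deadline: 16 November 2017.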